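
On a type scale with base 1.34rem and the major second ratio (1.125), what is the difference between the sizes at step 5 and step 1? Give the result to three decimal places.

0.907rem

Step 1: 1.34 × 1.125 = 1.50750rem
Step 5: 1.34 × 1.125⁵ = 2.41472rem
Difference: 2.41472 − 1.50750 = 0.90722rem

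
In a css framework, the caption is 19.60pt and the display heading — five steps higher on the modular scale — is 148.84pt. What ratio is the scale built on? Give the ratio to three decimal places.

1.500

The ratio satisfies 19.60 × r⁵ = 148.84, so r = (148.84 / 19.60)^(1/5).
r = 7.5939^(1/5) ≈ 1.5000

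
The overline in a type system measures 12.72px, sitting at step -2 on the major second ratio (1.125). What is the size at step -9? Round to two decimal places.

12.72 ÷ 1.125⁷ = 12.72 ÷ 2.28070 ≈ 5.577

5.58px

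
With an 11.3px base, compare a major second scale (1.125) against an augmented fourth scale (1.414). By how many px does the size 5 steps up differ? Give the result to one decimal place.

43.5px

Major second: 11.3 × 1.125⁵ = 20.363px
Augmented fourth: 11.3 × 1.414⁵ = 63.874px
Difference: 63.874 − 20.363 = 43.511px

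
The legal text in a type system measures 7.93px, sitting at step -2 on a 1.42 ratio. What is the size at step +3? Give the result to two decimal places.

The gap is 3 − (-2) = 5 steps, so the factor is 1.42^5.
7.93 × 1.42⁵ = 7.93 × 5.77353 ≈ 45.784

45.78px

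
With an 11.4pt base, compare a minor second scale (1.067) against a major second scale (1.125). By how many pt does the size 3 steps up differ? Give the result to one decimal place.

2.4pt

Minor second: 11.4 × 1.067³ = 13.848pt
Major second: 11.4 × 1.125³ = 16.232pt
Difference: 16.232 − 13.848 = 2.384pt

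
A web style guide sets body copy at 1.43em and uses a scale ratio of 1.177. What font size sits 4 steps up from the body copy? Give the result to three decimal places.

2.744em

Each step on a modular scale multiplies by the ratio, so the size n steps from the base is base × ratioⁿ.
1.43 × 1.177⁴ = 1.43 × 1.91914 ≈ 2.744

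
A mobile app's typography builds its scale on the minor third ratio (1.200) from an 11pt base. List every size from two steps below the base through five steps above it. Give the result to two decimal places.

7.64pt, 9.17pt, 11.00pt, 13.20pt, 15.84pt, 19.01pt, 22.81pt, 27.37pt

Step -2: 11.0 ÷ 1.200² = 7.64
Step -1: 11.0 ÷ 1.200 = 9.17
Step 0: 11pt
Step 1: 11.0 × 1.200 = 13.20
Step 2: 11.0 × 1.200² = 15.84
Step 3: 11.0 × 1.200³ = 19.01
Step 4: 11.0 × 1.200⁴ = 22.81
Step 5: 11.0 × 1.200⁵ = 27.37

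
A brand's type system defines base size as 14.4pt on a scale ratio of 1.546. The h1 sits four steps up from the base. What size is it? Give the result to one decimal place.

Every step multiplies by the scale ratio.
14.4 × 1.546⁴ = 14.4 × 5.71265 ≈ 82.26

82.3pt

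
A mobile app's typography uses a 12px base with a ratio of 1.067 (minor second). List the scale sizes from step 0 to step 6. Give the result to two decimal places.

Step 0: 12px
Step 1: 12.0 × 1.067 = 12.80
Step 2: 12.0 × 1.067² = 13.66
Step 3: 12.0 × 1.067³ = 14.58
Step 4: 12.0 × 1.067⁴ = 15.55
Step 5: 12.0 × 1.067⁵ = 16.60
Step 6: 12.0 × 1.067⁶ = 17.71

12.00px, 12.80px, 13.66px, 14.58px, 15.55px, 16.60px, 17.71px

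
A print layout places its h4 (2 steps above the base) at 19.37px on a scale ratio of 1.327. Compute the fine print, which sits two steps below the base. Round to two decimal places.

The gap is -2 − (2) = -4 steps, so the factor is 1.327^-4.
19.37 ÷ 1.327⁴ = 19.37 ÷ 3.10087 ≈ 6.247

6.25px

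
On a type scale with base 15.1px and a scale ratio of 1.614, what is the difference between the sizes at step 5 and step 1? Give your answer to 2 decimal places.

Step 1: 15.1 × 1.614 = 24.3714px
Step 5: 15.1 × 1.614⁵ = 165.3844px
Difference: 165.3844 − 24.3714 = 141.0130px

141.01px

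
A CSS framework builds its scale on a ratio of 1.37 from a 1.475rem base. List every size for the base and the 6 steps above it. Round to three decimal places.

Step 0: 1.475rem
Step 1: 1.475 × 1.37 = 2.021
Step 2: 1.475 × 1.37² = 2.768
Step 3: 1.475 × 1.37³ = 3.793
Step 4: 1.475 × 1.37⁴ = 5.196
Step 5: 1.475 × 1.37⁵ = 7.119
Step 6: 1.475 × 1.37⁶ = 9.752

1.475rem, 2.021rem, 2.768rem, 3.793rem, 5.196rem, 7.119rem, 9.752rem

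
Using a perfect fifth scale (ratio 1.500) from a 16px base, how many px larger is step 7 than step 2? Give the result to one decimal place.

Step 2: 16.0 × 1.500² = 36.000px
Step 7: 16.0 × 1.500⁷ = 273.375px
Difference: 273.375 − 36.000 = 237.375px

237.4px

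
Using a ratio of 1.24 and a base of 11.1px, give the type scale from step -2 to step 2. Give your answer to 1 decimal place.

7.2px, 9.0px, 11.1px, 13.8px, 17.1px

Step -2: 11.1 ÷ 1.24² = 7.2
Step -1: 11.1 ÷ 1.24 = 9.0
Step 0: 11.1px
Step 1: 11.1 × 1.24 = 13.8
Step 2: 11.1 × 1.24² = 17.1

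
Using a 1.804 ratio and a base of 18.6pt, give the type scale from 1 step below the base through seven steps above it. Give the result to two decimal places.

Step -1: 18.6 ÷ 1.804 = 10.31
Step 0: 18.6pt
Step 1: 18.6 × 1.804 = 33.55
Step 2: 18.6 × 1.804² = 60.53
Step 3: 18.6 × 1.804³ = 109.20
Step 4: 18.6 × 1.804⁴ = 197.00
Step 5: 18.6 × 1.804⁵ = 355.38
Step 6: 18.6 × 1.804⁶ = 641.11
Step 7: 18.6 × 1.804⁷ = 1156.56

10.31pt, 18.60pt, 33.55pt, 60.53pt, 109.20pt, 197.00pt, 355.38pt, 641.11pt, 1156.56pt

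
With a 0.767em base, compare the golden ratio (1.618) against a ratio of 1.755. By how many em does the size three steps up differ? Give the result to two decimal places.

0.90em

Golden ratio: 0.767 × 1.618³ = 3.2489em
At 1.755: 0.767 × 1.755³ = 4.1460em
Difference: 4.1460 − 3.2489 = 0.8971em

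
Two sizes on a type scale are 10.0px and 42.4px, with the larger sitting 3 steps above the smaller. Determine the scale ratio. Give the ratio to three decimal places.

r³ = 42.4 / 10.0, so r = (42.4/10.0)^(1/3).
r = 4.2400^(1/3) ≈ 1.6185

1.619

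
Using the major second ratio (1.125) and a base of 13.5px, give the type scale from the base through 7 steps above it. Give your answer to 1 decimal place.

Step 0: 13.5px
Step 1: 13.5 × 1.125 = 15.2
Step 2: 13.5 × 1.125² = 17.1
Step 3: 13.5 × 1.125³ = 19.2
Step 4: 13.5 × 1.125⁴ = 21.6
Step 5: 13.5 × 1.125⁵ = 24.3
Step 6: 13.5 × 1.125⁶ = 27.4
Step 7: 13.5 × 1.125⁷ = 30.8

13.5px, 15.2px, 17.1px, 19.2px, 21.6px, 24.3px, 27.4px, 30.8px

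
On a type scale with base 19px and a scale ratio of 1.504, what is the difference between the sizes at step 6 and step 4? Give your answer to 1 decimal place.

Step 4: 19.0 × 1.504⁴ = 97.218px
Step 6: 19.0 × 1.504⁶ = 219.908px
Difference: 219.908 − 97.218 = 122.690px

122.7px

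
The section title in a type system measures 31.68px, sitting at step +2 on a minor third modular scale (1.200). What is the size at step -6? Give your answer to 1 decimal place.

7.4px

31.68 ÷ 1.200⁸ = 31.68 ÷ 4.29982 ≈ 7.368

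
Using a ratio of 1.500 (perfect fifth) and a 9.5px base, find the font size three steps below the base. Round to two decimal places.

2.81px

9.5 ÷ 1.500³ = 9.5 ÷ 3.37500 ≈ 2.81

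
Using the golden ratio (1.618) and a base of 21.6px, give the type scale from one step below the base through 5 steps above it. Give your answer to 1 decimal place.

13.3px, 21.6px, 34.9px, 56.5px, 91.5px, 148.0px, 239.5px

Step -1: 21.6 ÷ 1.618 = 13.3
Step 0: 21.6px
Step 1: 21.6 × 1.618 = 34.9
Step 2: 21.6 × 1.618² = 56.5
Step 3: 21.6 × 1.618³ = 91.5
Step 4: 21.6 × 1.618⁴ = 148.0
Step 5: 21.6 × 1.618⁵ = 239.5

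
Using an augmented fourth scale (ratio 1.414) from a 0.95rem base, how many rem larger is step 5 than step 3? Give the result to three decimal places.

Step 3: 0.95 × 1.414³ = 2.68579rem
Step 5: 0.95 × 1.414⁵ = 5.36996rem
Difference: 5.36996 − 2.68579 = 2.68417rem

2.684rem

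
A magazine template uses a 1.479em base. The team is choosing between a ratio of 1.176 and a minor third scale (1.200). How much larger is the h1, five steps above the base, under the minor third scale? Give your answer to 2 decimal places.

0.35em

At 1.176: 1.479 × 1.176⁵ = 3.3266em
Minor third: 1.479 × 1.200⁵ = 3.6802em
Difference: 3.6802 − 3.3266 = 0.3536em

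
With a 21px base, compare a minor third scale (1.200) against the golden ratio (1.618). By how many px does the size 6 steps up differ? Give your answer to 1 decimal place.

Minor third: 21.0 × 1.200⁶ = 62.706px
Golden ratio: 21.0 × 1.618⁶ = 376.782px
Difference: 376.782 − 62.706 = 314.076px

314.1px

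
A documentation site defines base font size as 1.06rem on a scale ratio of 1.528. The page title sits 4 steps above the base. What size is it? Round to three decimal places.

5.778rem

Every step multiplies by the scale ratio.
1.06 × 1.528⁴ = 1.06 × 5.45122 ≈ 5.778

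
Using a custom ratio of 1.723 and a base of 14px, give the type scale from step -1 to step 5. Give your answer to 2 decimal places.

8.13px, 14.00px, 24.12px, 41.56px, 71.61px, 123.39px, 212.60px

Step -1: 14.0 ÷ 1.723 = 8.13
Step 0: 14px
Step 1: 14.0 × 1.723 = 24.12
Step 2: 14.0 × 1.723² = 41.56
Step 3: 14.0 × 1.723³ = 71.61
Step 4: 14.0 × 1.723⁴ = 123.39
Step 5: 14.0 × 1.723⁵ = 212.60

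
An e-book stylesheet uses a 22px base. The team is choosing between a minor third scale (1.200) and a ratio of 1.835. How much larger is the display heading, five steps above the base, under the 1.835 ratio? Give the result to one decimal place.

403.0px

Minor third: 22.0 × 1.200⁵ = 54.743px
At 1.835: 22.0 × 1.835⁵ = 457.723px
Difference: 457.723 − 54.743 = 402.980px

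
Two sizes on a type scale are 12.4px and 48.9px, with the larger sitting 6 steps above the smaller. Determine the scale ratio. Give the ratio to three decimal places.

r⁶ = 48.9 / 12.4, so r = (48.9/12.4)^(1/6).
r = 3.9435^(1/6) ≈ 1.2569

1.257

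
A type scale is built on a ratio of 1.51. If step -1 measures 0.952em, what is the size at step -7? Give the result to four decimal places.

0.952 ÷ 1.51⁶ = 0.952 ÷ 11.85391 ≈ 0.0803

0.0803em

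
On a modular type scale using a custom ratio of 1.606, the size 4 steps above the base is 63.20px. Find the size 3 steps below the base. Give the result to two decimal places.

2.29px

The gap is -3 − (4) = -7 steps, so the factor is 1.606^-7.
63.20 ÷ 1.606⁷ = 63.20 ÷ 27.55617 ≈ 2.293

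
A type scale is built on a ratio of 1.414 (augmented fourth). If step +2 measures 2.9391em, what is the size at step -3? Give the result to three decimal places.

0.520em

Moving from step +2 to step -3 is 5 steps down, so divide by r⁵.
2.9391 ÷ 1.414⁵ = 2.9391 ÷ 5.65258 ≈ 0.520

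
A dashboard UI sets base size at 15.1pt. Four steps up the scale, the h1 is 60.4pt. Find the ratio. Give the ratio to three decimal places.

1.414

The ratio satisfies 15.1 × r⁴ = 60.4, so r = (60.4 / 15.1)^(1/4).
r = 4.0000^(1/4) ≈ 1.4142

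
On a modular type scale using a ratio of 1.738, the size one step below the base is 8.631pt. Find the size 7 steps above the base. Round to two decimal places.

Moving from step -1 to step +7 is 8 steps up, so multiply by r⁸.
8.631 × 1.738⁸ = 8.631 × 83.25267 ≈ 718.554

718.55pt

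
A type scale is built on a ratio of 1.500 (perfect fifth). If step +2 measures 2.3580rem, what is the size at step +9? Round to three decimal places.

40.289rem

The gap is 9 − (2) = 7 steps, so the factor is 1.500^7.
2.3580 × 1.500⁷ = 2.3580 × 17.08594 ≈ 40.289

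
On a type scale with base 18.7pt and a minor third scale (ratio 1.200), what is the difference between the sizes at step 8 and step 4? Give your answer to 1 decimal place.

Step 4: 18.7 × 1.200⁴ = 38.776pt
Step 8: 18.7 × 1.200⁸ = 80.407pt
Difference: 80.407 − 38.776 = 41.631pt

41.6pt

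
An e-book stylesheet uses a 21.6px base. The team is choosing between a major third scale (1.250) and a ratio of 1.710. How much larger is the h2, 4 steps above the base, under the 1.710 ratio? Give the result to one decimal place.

Major third: 21.6 × 1.250⁴ = 52.734px
At 1.710: 21.6 × 1.710⁴ = 184.688px
Difference: 184.688 − 52.734 = 131.954px

132.0px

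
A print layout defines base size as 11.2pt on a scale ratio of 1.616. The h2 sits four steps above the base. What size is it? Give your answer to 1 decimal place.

11.2 × 1.616⁴ = 11.2 × 6.81970 ≈ 76.38

76.4pt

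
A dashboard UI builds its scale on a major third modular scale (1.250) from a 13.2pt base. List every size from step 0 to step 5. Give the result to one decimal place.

Step 0: 13.2pt
Step 1: 13.2 × 1.250 = 16.5
Step 2: 13.2 × 1.250² = 20.6
Step 3: 13.2 × 1.250³ = 25.8
Step 4: 13.2 × 1.250⁴ = 32.2
Step 5: 13.2 × 1.250⁵ = 40.3

13.2pt, 16.5pt, 20.6pt, 25.8pt, 32.2pt, 40.3pt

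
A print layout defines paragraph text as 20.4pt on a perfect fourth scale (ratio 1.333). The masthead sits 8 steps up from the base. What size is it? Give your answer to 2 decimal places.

20.4 × 1.333⁸ = 20.4 × 9.96876 ≈ 203.36

203.36pt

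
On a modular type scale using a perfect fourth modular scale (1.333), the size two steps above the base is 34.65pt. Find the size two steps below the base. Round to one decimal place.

11.0pt

The gap is -2 − (2) = -4 steps, so the factor is 1.333^-4.
34.65 ÷ 1.333⁴ = 34.65 ÷ 3.15733 ≈ 10.974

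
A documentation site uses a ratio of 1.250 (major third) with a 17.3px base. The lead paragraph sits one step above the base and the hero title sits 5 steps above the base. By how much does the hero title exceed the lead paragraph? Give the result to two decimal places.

Step 1: 17.3 × 1.250 = 21.6250px
Step 5: 17.3 × 1.250⁵ = 52.7954px
Difference: 52.7954 − 21.6250 = 31.1704px

31.17px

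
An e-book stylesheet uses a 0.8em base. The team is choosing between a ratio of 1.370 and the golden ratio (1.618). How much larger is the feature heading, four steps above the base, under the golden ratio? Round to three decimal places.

At 1.370: 0.8 × 1.370⁴ = 2.81820em
Golden ratio: 0.8 × 1.618⁴ = 5.48282em
Difference: 5.48282 − 2.81820 = 2.66462em

2.665em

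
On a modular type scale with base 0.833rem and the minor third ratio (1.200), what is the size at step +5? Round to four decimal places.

2.0728rem

0.833 × 1.200⁵ = 0.833 × 2.48832 ≈ 2.0728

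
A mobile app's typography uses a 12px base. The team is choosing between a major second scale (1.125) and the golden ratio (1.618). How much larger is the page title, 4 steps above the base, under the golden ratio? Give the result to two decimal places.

63.02px

Major second: 12.0 × 1.125⁴ = 19.2217px
Golden ratio: 12.0 × 1.618⁴ = 82.2423px
Difference: 82.2423 − 19.2217 = 63.0206px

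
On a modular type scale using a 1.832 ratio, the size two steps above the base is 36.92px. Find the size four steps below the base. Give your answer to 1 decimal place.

36.92 ÷ 1.832⁶ = 36.92 ÷ 37.80531 ≈ 0.977

1.0px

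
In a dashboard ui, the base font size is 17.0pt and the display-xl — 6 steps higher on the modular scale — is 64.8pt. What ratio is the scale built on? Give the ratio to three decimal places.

1.250

The ratio satisfies 17.0 × r⁶ = 64.8, so r = (64.8 / 17.0)^(1/6).
r = 3.8118^(1/6) ≈ 1.2498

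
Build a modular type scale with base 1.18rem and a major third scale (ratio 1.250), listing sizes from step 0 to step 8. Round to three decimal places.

1.180rem, 1.475rem, 1.844rem, 2.305rem, 2.881rem, 3.601rem, 4.501rem, 5.627rem, 7.033rem

Step 0: 1.18rem
Step 1: 1.18 × 1.250 = 1.475
Step 2: 1.18 × 1.250² = 1.844
Step 3: 1.18 × 1.250³ = 2.305
Step 4: 1.18 × 1.250⁴ = 2.881
Step 5: 1.18 × 1.250⁵ = 3.601
Step 6: 1.18 × 1.250⁶ = 4.501
Step 7: 1.18 × 1.250⁷ = 5.627
Step 8: 1.18 × 1.250⁸ = 7.033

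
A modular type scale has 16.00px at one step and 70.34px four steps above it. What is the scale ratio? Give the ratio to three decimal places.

The ratio satisfies 16.00 × r⁴ = 70.34, so r = (70.34 / 16.00)^(1/4).
r = 4.3963^(1/4) ≈ 1.4480

1.448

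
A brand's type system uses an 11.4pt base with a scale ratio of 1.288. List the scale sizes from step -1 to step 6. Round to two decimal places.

8.85pt, 11.40pt, 14.68pt, 18.91pt, 24.36pt, 31.37pt, 40.41pt, 52.05pt

Step -1: 11.4 ÷ 1.288 = 8.85
Step 0: 11.4pt
Step 1: 11.4 × 1.288 = 14.68
Step 2: 11.4 × 1.288² = 18.91
Step 3: 11.4 × 1.288³ = 24.36
Step 4: 11.4 × 1.288⁴ = 31.37
Step 5: 11.4 × 1.288⁵ = 40.41
Step 6: 11.4 × 1.288⁶ = 52.05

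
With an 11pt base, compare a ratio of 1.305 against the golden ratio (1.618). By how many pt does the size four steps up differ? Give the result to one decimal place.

43.5pt

At 1.305: 11.0 × 1.305⁴ = 31.903pt
Golden ratio: 11.0 × 1.618⁴ = 75.389pt
Difference: 75.389 − 31.903 = 43.486pt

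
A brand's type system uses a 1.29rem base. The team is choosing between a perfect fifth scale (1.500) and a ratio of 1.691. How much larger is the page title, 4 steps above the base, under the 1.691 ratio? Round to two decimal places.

4.02rem

Perfect fifth: 1.29 × 1.500⁴ = 6.5306rem
At 1.691: 1.29 × 1.691⁴ = 10.5479rem
Difference: 10.5479 − 6.5306 = 4.0173rem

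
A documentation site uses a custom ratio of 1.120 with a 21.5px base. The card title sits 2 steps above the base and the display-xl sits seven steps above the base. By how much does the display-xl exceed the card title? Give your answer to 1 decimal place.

20.6px

Step 2: 21.5 × 1.120² = 26.970px
Step 7: 21.5 × 1.120⁷ = 47.530px
Difference: 47.530 − 26.970 = 20.560px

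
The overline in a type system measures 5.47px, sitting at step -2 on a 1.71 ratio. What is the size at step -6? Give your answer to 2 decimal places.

5.47 ÷ 1.71⁴ = 5.47 ÷ 8.55036 ≈ 0.640

0.64px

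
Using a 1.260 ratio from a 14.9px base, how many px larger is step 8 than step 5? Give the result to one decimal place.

47.3px

Step 5: 14.9 × 1.260⁵ = 47.319px
Step 8: 14.9 × 1.260⁸ = 94.657px
Difference: 94.657 − 47.319 = 47.338px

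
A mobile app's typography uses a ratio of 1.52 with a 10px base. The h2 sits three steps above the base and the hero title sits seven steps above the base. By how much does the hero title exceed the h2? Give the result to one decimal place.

152.3px

Step 3: 10.0 × 1.52³ = 35.118px
Step 7: 10.0 × 1.52⁷ = 187.458px
Difference: 187.458 − 35.118 = 152.340px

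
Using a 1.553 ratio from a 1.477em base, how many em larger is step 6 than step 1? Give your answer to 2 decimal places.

18.43em

Step 1: 1.477 × 1.553 = 2.2938em
Step 6: 1.477 × 1.553⁶ = 20.7209em
Difference: 20.7209 − 2.2938 = 18.4271em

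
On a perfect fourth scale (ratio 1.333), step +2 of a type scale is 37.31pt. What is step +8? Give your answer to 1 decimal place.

209.3pt

37.31 × 1.333⁶ = 37.31 × 5.61023 ≈ 209.318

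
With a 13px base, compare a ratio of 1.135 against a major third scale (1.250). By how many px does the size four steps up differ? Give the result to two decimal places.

At 1.135: 13.0 × 1.135⁴ = 21.5738px
Major third: 13.0 × 1.250⁴ = 31.7383px
Difference: 31.7383 − 21.5738 = 10.1645px

10.16px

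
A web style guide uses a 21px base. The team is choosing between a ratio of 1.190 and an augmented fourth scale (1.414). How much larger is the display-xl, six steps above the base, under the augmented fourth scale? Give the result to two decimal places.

108.21px

At 1.190: 21.0 × 1.190⁶ = 59.6350px
Augmented fourth: 21.0 × 1.414⁶ = 167.8478px
Difference: 167.8478 − 59.6350 = 108.2128px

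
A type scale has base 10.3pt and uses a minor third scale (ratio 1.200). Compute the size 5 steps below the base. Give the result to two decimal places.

4.14pt

A modular type scale is a geometric sequence: sizeₙ = base × rⁿ.
10.3 ÷ 1.200⁵ = 10.3 ÷ 2.48832 ≈ 4.14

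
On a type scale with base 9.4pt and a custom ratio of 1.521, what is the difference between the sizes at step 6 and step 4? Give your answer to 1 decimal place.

Step 4: 9.4 × 1.521⁴ = 50.309pt
Step 6: 9.4 × 1.521⁶ = 116.387pt
Difference: 116.387 − 50.309 = 66.078pt

66.1pt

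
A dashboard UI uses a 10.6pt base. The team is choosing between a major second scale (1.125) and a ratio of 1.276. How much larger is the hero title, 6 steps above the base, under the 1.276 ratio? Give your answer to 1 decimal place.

Major second: 10.6 × 1.125⁶ = 21.489pt
At 1.276: 10.6 × 1.276⁶ = 45.752pt
Difference: 45.752 − 21.489 = 24.263pt

24.3pt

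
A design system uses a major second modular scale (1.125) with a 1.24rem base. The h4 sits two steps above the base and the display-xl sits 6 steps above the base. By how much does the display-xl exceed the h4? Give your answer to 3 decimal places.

0.944rem

Step 2: 1.24 × 1.125² = 1.56937rem
Step 6: 1.24 × 1.125⁶ = 2.51384rem
Difference: 2.51384 − 1.56937 = 0.94447rem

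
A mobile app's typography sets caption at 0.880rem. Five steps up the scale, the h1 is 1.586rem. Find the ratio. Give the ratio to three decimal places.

1.125

The ratio satisfies 0.880 × r⁵ = 1.586, so r = (1.586 / 0.880)^(1/5).
r = 1.8023^(1/5) ≈ 1.1250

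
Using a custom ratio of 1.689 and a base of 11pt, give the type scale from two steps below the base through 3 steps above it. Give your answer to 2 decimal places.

Step -2: 11.0 ÷ 1.689² = 3.86
Step -1: 11.0 ÷ 1.689 = 6.51
Step 0: 11pt
Step 1: 11.0 × 1.689 = 18.58
Step 2: 11.0 × 1.689² = 31.38
Step 3: 11.0 × 1.689³ = 53.00

3.86pt, 6.51pt, 11.00pt, 18.58pt, 31.38pt, 53.00pt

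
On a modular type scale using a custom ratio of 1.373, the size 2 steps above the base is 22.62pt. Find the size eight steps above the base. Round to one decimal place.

Moving from step +2 to step +8 is 6 steps up, so multiply by r⁶.
22.62 × 1.373⁶ = 22.62 × 6.69920 ≈ 151.536

151.5pt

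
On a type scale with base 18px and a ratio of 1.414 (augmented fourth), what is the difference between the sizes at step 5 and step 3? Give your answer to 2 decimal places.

Step 3: 18.0 × 1.414³ = 50.8886px
Step 5: 18.0 × 1.414⁵ = 101.7465px
Difference: 101.7465 − 50.8886 = 50.8579px

50.86px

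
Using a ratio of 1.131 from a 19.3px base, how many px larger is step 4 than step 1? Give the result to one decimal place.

Step 1: 19.3 × 1.131 = 21.828px
Step 4: 19.3 × 1.131⁴ = 31.580px
Difference: 31.580 − 21.828 = 9.752px

9.8px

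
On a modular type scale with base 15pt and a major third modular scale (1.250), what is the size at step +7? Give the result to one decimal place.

71.5pt

15.0 × 1.250⁷ = 15.0 × 4.76837 ≈ 71.53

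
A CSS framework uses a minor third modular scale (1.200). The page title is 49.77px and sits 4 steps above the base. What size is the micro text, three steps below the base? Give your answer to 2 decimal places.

49.77 ÷ 1.200⁷ = 49.77 ÷ 3.58318 ≈ 13.890

13.89px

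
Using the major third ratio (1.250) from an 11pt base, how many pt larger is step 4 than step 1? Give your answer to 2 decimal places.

Step 1: 11.0 × 1.250 = 13.7500pt
Step 4: 11.0 × 1.250⁴ = 26.8555pt
Difference: 26.8555 − 13.7500 = 13.1055pt

13.11pt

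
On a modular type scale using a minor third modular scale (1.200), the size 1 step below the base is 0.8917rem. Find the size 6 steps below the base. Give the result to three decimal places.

0.358rem

0.8917 ÷ 1.200⁵ = 0.8917 ÷ 2.48832 ≈ 0.358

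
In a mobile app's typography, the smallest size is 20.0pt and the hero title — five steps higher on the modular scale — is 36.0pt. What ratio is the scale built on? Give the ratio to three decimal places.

The ratio satisfies 20.0 × r⁵ = 36.0, so r = (36.0 / 20.0)^(1/5).
r = 1.8000^(1/5) ≈ 1.1247

1.125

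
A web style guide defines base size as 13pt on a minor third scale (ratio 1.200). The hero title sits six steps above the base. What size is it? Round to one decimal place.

13.0 × 1.200⁶ = 13.0 × 2.98598 ≈ 38.82

38.8pt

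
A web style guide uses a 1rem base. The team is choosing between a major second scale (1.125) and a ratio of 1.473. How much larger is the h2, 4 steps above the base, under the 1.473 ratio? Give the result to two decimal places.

Major second: 1.0 × 1.125⁴ = 1.6018rem
At 1.473: 1.0 × 1.473⁴ = 4.7077rem
Difference: 4.7077 − 1.6018 = 3.1059rem

3.11rem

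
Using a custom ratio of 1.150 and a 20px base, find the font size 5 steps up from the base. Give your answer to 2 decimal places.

20.0 × 1.150⁵ = 20.0 × 2.01136 ≈ 40.23

40.23px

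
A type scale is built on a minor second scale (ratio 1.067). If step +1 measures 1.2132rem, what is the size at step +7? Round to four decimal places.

1.7903rem

The gap is 7 − (1) = 6 steps, so the factor is 1.067^6.
1.2132 × 1.067⁶ = 1.2132 × 1.47566 ≈ 1.7903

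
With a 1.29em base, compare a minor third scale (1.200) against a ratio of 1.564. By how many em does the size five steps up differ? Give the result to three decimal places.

Minor third: 1.29 × 1.200⁵ = 3.20993em
At 1.564: 1.29 × 1.564⁵ = 12.07184em
Difference: 12.07184 − 3.20993 = 8.86191em

8.862em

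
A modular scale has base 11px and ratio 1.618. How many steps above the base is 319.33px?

1.618ⁿ = 319.33 / 11 = 29.0300
n = ln(29.0300) / ln(1.618) = 3.3683 / 0.4812 ≈ 7.00

7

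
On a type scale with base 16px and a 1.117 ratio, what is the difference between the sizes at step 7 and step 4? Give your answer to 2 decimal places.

9.81px

Step 4: 16.0 × 1.117⁴ = 24.9076px
Step 7: 16.0 × 1.117⁷ = 34.7130px
Difference: 34.7130 − 24.9076 = 9.8054px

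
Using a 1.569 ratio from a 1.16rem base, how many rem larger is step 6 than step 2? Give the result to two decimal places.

Step 2: 1.16 × 1.569² = 2.8556rem
Step 6: 1.16 × 1.569⁶ = 17.3060rem
Difference: 17.3060 − 2.8556 = 14.4504rem

14.45rem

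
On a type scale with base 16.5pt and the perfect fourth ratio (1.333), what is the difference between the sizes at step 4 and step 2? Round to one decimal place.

Step 2: 16.5 × 1.333² = 29.319pt
Step 4: 16.5 × 1.333⁴ = 52.096pt
Difference: 52.096 − 29.319 = 22.777pt

22.8pt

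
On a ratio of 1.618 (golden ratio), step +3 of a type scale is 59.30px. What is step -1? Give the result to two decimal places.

59.30 ÷ 1.618⁴ = 59.30 ÷ 6.85353 ≈ 8.652

8.65px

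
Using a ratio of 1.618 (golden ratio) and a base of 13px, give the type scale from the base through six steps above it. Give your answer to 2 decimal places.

13.00px, 21.03px, 34.03px, 55.07px, 89.10px, 144.16px, 233.25px

Step 0: 13px
Step 1: 13.0 × 1.618 = 21.03
Step 2: 13.0 × 1.618² = 34.03
Step 3: 13.0 × 1.618³ = 55.07
Step 4: 13.0 × 1.618⁴ = 89.10
Step 5: 13.0 × 1.618⁵ = 144.16
Step 6: 13.0 × 1.618⁶ = 233.25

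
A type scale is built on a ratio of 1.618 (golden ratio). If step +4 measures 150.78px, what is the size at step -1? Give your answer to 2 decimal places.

Moving from step +4 to step -1 is 5 steps down, so divide by r⁵.
150.78 ÷ 1.618⁵ = 150.78 ÷ 11.08901 ≈ 13.597

13.60px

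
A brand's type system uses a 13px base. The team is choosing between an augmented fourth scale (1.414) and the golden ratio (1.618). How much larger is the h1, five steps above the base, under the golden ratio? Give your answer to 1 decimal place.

70.7px

Augmented fourth: 13.0 × 1.414⁵ = 73.484px
Golden ratio: 13.0 × 1.618⁵ = 144.157px
Difference: 144.157 − 73.484 = 70.673px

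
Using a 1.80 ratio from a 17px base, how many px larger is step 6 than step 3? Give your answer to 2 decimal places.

479.06px

Step 3: 17.0 × 1.80³ = 99.1440px
Step 6: 17.0 × 1.80⁶ = 578.2078px
Difference: 578.2078 − 99.1440 = 479.0638px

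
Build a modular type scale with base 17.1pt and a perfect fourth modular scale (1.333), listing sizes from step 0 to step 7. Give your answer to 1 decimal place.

17.1pt, 22.8pt, 30.4pt, 40.5pt, 54.0pt, 72.0pt, 95.9pt, 127.9pt

Step 0: 17.1pt
Step 1: 17.1 × 1.333 = 22.8
Step 2: 17.1 × 1.333² = 30.4
Step 3: 17.1 × 1.333³ = 40.5
Step 4: 17.1 × 1.333⁴ = 54.0
Step 5: 17.1 × 1.333⁵ = 72.0
Step 6: 17.1 × 1.333⁶ = 95.9
Step 7: 17.1 × 1.333⁷ = 127.9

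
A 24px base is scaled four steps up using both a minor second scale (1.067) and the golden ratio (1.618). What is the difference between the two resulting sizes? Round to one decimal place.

133.4px

Minor second: 24.0 × 1.067⁴ = 31.108px
Golden ratio: 24.0 × 1.618⁴ = 164.485px
Difference: 164.485 − 31.108 = 133.377px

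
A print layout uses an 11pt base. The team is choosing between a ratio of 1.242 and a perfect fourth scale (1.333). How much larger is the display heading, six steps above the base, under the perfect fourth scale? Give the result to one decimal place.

At 1.242: 11.0 × 1.242⁶ = 40.376pt
Perfect fourth: 11.0 × 1.333⁶ = 61.713pt
Difference: 61.713 − 40.376 = 21.337pt

21.3pt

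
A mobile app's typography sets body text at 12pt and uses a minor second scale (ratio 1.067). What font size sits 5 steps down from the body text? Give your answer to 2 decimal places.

8.68pt

12.0 ÷ 1.067⁵ = 12.0 ÷ 1.38300 ≈ 8.68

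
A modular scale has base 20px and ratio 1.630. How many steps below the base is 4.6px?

3

1.630ⁿ = 20 / 4.6 = 4.3478
n = ln(4.3478) / ln(1.630) = 1.4697 / 0.4886 ≈ 3.01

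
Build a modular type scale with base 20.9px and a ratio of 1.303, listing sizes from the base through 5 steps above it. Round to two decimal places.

Step 0: 20.9px
Step 1: 20.9 × 1.303 = 27.23
Step 2: 20.9 × 1.303² = 35.48
Step 3: 20.9 × 1.303³ = 46.24
Step 4: 20.9 × 1.303⁴ = 60.25
Step 5: 20.9 × 1.303⁵ = 78.50

20.90px, 27.23px, 35.48px, 46.24px, 60.25px, 78.50px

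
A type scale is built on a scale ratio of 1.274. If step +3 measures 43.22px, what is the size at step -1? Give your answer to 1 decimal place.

16.4px

The gap is -1 − (3) = -4 steps, so the factor is 1.274^-4.
43.22 ÷ 1.274⁴ = 43.22 ÷ 2.63438 ≈ 16.406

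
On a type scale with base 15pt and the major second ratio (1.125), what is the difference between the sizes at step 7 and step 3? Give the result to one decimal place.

Step 3: 15.0 × 1.125³ = 21.357pt
Step 7: 15.0 × 1.125⁷ = 34.210pt
Difference: 34.210 − 21.357 = 12.853pt

12.9pt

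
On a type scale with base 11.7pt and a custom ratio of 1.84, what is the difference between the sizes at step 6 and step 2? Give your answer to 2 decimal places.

414.43pt

Step 2: 11.7 × 1.84² = 39.6115pt
Step 6: 11.7 × 1.84⁶ = 454.0386pt
Difference: 454.0386 − 39.6115 = 414.4271pt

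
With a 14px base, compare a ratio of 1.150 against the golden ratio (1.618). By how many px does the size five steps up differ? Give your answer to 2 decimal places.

At 1.150: 14.0 × 1.150⁵ = 28.1590px
Golden ratio: 14.0 × 1.618⁵ = 155.2461px
Difference: 155.2461 − 28.1590 = 127.0871px

127.09px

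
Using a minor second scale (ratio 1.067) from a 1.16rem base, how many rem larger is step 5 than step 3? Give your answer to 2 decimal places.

Step 3: 1.16 × 1.067³ = 1.4091rem
Step 5: 1.16 × 1.067⁵ = 1.6043rem
Difference: 1.6043 − 1.4091 = 0.1952rem

0.20rem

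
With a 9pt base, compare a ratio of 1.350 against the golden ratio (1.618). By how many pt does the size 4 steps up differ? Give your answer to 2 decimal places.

31.79pt

At 1.350: 9.0 × 1.350⁴ = 29.8936pt
Golden ratio: 9.0 × 1.618⁴ = 61.6817pt
Difference: 61.6817 − 29.8936 = 31.7881pt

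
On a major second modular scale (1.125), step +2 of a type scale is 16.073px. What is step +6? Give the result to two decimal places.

16.073 × 1.125⁴ = 16.073 × 1.60181 ≈ 25.746

25.75px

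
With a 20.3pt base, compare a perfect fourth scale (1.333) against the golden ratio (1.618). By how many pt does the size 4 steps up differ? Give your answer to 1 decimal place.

Perfect fourth: 20.3 × 1.333⁴ = 64.094pt
Golden ratio: 20.3 × 1.618⁴ = 139.127pt
Difference: 139.127 − 64.094 = 75.033pt

75.0pt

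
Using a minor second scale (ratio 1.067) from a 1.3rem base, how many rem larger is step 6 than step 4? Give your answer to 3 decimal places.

Step 4: 1.3 × 1.067⁴ = 1.68500rem
Step 6: 1.3 × 1.067⁶ = 1.91836rem
Difference: 1.91836 − 1.68500 = 0.23336rem

0.233rem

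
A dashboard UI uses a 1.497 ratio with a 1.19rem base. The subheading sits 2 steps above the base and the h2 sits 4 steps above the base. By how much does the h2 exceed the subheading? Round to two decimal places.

3.31rem

Step 2: 1.19 × 1.497² = 2.6668rem
Step 4: 1.19 × 1.497⁴ = 5.9763rem
Difference: 5.9763 − 2.6668 = 3.3095rem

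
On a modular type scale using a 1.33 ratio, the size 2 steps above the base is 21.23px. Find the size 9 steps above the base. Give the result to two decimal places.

156.28px

21.23 × 1.33⁷ = 21.23 × 7.36142 ≈ 156.283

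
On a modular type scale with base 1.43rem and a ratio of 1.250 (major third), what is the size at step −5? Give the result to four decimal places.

0.4686rem

1.43 ÷ 1.250⁵ = 1.43 ÷ 3.05176 ≈ 0.4686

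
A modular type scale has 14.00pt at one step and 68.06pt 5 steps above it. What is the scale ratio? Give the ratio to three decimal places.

The ratio satisfies 14.00 × r⁵ = 68.06, so r = (68.06 / 14.00)^(1/5).
r = 4.8614^(1/5) ≈ 1.3720

1.372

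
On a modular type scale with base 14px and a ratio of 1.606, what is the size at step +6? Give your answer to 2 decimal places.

240.22px

14.0 × 1.606⁶ = 14.0 × 17.15826 ≈ 240.22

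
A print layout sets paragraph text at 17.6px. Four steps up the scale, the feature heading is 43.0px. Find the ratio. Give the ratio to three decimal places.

1.250

The ratio satisfies 17.6 × r⁴ = 43.0, so r = (43.0 / 17.6)^(1/4).
r = 2.4432^(1/4) ≈ 1.2502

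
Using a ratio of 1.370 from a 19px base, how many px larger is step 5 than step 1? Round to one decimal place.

Step 1: 19.0 × 1.370 = 26.030px
Step 5: 19.0 × 1.370⁵ = 91.697px
Difference: 91.697 − 26.030 = 65.667px

65.7px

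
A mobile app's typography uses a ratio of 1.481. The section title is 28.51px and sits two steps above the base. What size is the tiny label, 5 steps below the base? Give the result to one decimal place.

1.8px

The gap is -5 − (2) = -7 steps, so the factor is 1.481^-7.
28.51 ÷ 1.481⁷ = 28.51 ÷ 15.62735 ≈ 1.824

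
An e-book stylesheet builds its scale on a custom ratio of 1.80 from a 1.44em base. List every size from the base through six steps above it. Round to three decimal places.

Step 0: 1.44em
Step 1: 1.44 × 1.80 = 2.592
Step 2: 1.44 × 1.80² = 4.666
Step 3: 1.44 × 1.80³ = 8.398
Step 4: 1.44 × 1.80⁴ = 15.117
Step 5: 1.44 × 1.80⁵ = 27.210
Step 6: 1.44 × 1.80⁶ = 48.978

1.440em, 2.592em, 4.666em, 8.398em, 15.117em, 27.210em, 48.978em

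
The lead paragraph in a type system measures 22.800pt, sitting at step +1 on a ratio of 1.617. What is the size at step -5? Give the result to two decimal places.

The gap is -5 − (1) = -6 steps, so the factor is 1.617^-6.
22.800 ÷ 1.617⁶ = 22.800 ÷ 17.87558 ≈ 1.275

1.28pt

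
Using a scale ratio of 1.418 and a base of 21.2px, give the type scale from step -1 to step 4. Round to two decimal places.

14.95px, 21.20px, 30.06px, 42.63px, 60.45px, 85.71px

Step -1: 21.2 ÷ 1.418 = 14.95
Step 0: 21.2px
Step 1: 21.2 × 1.418 = 30.06
Step 2: 21.2 × 1.418² = 42.63
Step 3: 21.2 × 1.418³ = 60.45
Step 4: 21.2 × 1.418⁴ = 85.71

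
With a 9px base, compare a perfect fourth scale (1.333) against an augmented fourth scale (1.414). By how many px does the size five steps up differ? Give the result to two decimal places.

12.99px

Perfect fourth: 9.0 × 1.333⁵ = 37.8785px
Augmented fourth: 9.0 × 1.414⁵ = 50.8733px
Difference: 50.8733 − 37.8785 = 12.9948px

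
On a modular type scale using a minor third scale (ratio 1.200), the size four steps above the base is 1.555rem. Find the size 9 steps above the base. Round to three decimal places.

3.869rem

Moving from step +4 to step +9 is 5 steps up, so multiply by r⁵.
1.555 × 1.200⁵ = 1.555 × 2.48832 ≈ 3.869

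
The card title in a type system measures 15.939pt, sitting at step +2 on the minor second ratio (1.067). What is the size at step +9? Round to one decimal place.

Moving from step +2 to step +9 is 7 steps up, so multiply by r⁷.
15.939 × 1.067⁷ = 15.939 × 1.57453 ≈ 25.096

25.1pt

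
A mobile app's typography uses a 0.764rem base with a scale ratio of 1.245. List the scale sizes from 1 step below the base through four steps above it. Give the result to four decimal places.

Step -1: 0.764 ÷ 1.245 = 0.6137
Step 0: 0.764rem
Step 1: 0.764 × 1.245 = 0.9512
Step 2: 0.764 × 1.245² = 1.1842
Step 3: 0.764 × 1.245³ = 1.4744
Step 4: 0.764 × 1.245⁴ = 1.8356

0.6137rem, 0.7640rem, 0.9512rem, 1.1842rem, 1.4744rem, 1.8356rem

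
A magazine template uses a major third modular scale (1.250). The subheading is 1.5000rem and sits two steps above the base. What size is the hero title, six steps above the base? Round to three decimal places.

The gap is 6 − (2) = 4 steps, so the factor is 1.250^4.
1.5000 × 1.250⁴ = 1.5000 × 2.44141 ≈ 3.662

3.662rem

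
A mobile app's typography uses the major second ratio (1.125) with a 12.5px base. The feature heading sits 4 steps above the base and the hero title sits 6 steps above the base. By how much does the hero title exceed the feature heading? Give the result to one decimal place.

5.3px

Step 4: 12.5 × 1.125⁴ = 20.023px
Step 6: 12.5 × 1.125⁶ = 25.341px
Difference: 25.341 − 20.023 = 5.318px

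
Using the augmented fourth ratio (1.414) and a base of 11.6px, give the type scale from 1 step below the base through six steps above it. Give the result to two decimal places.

8.20px, 11.60px, 16.40px, 23.19px, 32.79px, 46.37px, 65.57px, 92.72px

Step -1: 11.6 ÷ 1.414 = 8.20
Step 0: 11.6px
Step 1: 11.6 × 1.414 = 16.40
Step 2: 11.6 × 1.414² = 23.19
Step 3: 11.6 × 1.414³ = 32.79
Step 4: 11.6 × 1.414⁴ = 46.37
Step 5: 11.6 × 1.414⁵ = 65.57
Step 6: 11.6 × 1.414⁶ = 92.72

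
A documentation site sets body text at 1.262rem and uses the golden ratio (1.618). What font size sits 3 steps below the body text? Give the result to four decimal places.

Every step multiplies by the scale ratio.
1.262 ÷ 1.618³ = 1.262 ÷ 4.23580 ≈ 0.2979

0.2979rem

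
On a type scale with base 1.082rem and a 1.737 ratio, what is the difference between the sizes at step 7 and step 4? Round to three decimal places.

Step 4: 1.082 × 1.737⁴ = 9.84978rem
Step 7: 1.082 × 1.737⁷ = 51.62095rem
Difference: 51.62095 − 9.84978 = 41.77117rem

41.771rem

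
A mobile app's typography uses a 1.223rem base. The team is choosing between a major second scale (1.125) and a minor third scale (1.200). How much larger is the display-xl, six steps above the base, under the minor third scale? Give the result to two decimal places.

1.17rem

Major second: 1.223 × 1.125⁶ = 2.4794rem
Minor third: 1.223 × 1.200⁶ = 3.6519rem
Difference: 3.6519 − 2.4794 = 1.1725rem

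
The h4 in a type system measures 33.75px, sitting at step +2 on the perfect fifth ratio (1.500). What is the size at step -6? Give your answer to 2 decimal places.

1.32px

33.75 ÷ 1.500⁸ = 33.75 ÷ 25.62891 ≈ 1.317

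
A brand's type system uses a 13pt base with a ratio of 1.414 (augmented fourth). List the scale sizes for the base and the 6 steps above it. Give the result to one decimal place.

13.0pt, 18.4pt, 26.0pt, 36.8pt, 52.0pt, 73.5pt, 103.9pt

Step 0: 13pt
Step 1: 13.0 × 1.414 = 18.4
Step 2: 13.0 × 1.414² = 26.0
Step 3: 13.0 × 1.414³ = 36.8
Step 4: 13.0 × 1.414⁴ = 52.0
Step 5: 13.0 × 1.414⁵ = 73.5
Step 6: 13.0 × 1.414⁶ = 103.9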